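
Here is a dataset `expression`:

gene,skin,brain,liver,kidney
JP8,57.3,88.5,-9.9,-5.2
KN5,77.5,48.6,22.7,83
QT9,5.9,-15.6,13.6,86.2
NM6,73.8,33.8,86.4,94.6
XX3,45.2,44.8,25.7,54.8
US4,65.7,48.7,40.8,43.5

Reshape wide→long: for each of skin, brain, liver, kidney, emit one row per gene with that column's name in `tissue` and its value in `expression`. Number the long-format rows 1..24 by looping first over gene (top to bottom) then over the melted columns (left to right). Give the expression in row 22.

24 rows total (6 × 4). Row 22: index ⌊(22-1)/4⌋ = 5 into gene → US4; (22-1) mod 4 = 1 into the melted columns → brain.
So row 22 is (US4, brain, 48.7); expression = 48.7.

48.7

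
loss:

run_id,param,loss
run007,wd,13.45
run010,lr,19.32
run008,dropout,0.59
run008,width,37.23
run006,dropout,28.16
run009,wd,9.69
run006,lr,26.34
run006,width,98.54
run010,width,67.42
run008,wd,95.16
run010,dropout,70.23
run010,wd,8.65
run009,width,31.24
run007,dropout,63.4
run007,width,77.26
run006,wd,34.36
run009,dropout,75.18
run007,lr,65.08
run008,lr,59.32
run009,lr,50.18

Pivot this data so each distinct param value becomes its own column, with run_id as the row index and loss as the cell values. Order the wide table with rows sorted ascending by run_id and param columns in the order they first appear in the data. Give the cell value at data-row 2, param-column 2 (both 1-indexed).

65.08

With rows sorted ascending by run_id, row 2 is run_id=run007. param columns in first-appearance order: wd, lr, dropout, width; column 2 is lr.
Long rows with run_id=run007, param=lr: loss = 65.08.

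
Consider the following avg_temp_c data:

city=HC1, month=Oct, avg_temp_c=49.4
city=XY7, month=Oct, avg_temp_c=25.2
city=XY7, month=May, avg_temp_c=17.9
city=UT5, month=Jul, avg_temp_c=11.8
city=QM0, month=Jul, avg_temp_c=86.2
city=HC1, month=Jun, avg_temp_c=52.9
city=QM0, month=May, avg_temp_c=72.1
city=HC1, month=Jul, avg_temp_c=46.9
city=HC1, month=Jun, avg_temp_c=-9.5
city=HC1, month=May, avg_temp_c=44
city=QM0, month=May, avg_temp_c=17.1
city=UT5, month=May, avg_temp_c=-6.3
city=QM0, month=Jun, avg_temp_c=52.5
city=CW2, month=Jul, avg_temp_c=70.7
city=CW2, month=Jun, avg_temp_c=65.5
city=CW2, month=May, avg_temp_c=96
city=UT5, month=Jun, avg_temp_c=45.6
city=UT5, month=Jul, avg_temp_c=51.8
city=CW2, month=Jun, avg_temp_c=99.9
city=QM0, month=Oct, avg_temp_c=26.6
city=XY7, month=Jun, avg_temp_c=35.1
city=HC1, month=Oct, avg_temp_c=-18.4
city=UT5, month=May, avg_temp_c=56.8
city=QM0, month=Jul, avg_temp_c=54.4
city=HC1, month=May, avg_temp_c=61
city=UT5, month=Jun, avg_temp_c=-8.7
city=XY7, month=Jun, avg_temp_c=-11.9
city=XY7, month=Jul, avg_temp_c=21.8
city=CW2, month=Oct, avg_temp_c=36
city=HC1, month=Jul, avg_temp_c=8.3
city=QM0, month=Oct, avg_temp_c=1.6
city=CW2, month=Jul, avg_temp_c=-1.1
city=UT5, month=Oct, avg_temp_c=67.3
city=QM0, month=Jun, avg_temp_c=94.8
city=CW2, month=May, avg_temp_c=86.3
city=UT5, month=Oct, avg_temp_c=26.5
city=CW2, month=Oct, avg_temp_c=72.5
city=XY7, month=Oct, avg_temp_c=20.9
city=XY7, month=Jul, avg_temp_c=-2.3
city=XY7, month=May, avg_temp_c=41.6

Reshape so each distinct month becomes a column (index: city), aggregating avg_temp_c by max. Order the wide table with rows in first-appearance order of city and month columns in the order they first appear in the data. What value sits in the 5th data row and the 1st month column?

With rows in first-appearance order of city, row 5 is city=CW2. month columns in first-appearance order: Oct, May, Jul, Jun; column 1 is Oct.
Long rows with city=CW2, month=Oct: max(36, 72.5) = 72.5.

72.5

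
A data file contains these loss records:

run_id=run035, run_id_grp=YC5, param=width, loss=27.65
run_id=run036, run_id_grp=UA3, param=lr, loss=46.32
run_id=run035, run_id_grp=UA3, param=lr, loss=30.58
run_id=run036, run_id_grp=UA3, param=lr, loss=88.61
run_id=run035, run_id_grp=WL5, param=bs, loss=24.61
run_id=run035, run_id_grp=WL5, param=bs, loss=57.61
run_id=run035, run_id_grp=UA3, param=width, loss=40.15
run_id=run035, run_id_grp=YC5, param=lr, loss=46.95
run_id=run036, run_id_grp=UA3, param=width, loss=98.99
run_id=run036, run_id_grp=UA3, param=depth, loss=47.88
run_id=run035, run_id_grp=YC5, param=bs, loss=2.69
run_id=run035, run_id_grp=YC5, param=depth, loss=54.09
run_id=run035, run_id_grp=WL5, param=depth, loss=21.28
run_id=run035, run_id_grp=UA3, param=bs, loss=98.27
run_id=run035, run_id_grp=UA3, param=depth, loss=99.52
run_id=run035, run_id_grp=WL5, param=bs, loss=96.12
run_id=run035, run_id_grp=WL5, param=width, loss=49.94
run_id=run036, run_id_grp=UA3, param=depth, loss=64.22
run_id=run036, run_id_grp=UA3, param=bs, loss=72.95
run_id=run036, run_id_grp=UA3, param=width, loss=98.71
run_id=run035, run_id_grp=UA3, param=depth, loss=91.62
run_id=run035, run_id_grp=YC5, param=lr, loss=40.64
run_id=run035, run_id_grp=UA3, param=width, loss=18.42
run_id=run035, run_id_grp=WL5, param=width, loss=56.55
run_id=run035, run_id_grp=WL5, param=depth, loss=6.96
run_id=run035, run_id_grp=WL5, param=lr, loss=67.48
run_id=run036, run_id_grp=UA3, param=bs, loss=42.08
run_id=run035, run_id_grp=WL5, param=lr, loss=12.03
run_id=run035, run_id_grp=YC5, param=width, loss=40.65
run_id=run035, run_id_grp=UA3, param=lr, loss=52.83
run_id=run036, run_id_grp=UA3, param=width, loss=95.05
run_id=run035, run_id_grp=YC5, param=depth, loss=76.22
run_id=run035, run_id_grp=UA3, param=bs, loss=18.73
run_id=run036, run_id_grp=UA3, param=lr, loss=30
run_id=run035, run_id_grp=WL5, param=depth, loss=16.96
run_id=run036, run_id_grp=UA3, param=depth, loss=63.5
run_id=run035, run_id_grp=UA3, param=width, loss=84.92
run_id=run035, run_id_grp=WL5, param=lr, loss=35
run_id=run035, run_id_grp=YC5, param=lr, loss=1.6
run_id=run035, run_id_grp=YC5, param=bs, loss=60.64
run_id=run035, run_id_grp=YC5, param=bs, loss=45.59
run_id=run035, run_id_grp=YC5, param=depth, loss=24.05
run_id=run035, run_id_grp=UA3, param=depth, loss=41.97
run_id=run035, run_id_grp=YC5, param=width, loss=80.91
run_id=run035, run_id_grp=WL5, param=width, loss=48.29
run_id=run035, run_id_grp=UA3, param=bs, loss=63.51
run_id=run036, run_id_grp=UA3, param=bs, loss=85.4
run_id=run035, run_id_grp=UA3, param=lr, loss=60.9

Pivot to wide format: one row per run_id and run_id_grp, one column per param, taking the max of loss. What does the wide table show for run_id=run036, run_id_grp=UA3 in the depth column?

64.22

Rows with run_id=run036, run_id_grp=UA3 and param=depth: loss values are 47.88, 64.22, 63.5.
max(47.88, 64.22, 63.5) = 64.22.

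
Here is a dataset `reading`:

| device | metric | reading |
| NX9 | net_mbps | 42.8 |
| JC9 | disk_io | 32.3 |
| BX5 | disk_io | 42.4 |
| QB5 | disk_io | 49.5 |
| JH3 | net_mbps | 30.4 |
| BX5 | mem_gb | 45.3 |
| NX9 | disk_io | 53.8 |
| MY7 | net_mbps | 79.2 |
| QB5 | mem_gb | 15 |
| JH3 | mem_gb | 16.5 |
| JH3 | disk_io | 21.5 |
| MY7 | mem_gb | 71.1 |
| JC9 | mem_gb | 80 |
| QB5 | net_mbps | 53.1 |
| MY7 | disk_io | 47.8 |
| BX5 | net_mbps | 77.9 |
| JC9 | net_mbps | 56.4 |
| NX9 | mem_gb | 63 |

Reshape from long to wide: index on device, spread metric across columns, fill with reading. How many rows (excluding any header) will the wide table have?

6

6 distinct device values → 6 rows.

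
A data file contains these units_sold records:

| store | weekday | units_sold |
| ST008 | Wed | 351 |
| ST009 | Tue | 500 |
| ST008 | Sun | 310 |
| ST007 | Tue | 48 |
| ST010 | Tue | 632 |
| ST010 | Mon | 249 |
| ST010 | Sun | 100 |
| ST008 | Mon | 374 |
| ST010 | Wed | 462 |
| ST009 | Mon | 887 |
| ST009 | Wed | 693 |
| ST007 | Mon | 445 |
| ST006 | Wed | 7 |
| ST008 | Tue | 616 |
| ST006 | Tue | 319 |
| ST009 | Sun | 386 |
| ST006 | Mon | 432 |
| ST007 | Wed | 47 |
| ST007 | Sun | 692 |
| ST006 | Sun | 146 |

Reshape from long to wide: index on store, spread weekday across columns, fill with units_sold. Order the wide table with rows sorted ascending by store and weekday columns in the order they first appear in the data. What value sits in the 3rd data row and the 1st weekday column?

351

With rows sorted ascending by store, row 3 is store=ST008. weekday columns in first-appearance order: Wed, Tue, Sun, Mon; column 1 is Wed.
Long rows with store=ST008, weekday=Wed: units_sold = 351.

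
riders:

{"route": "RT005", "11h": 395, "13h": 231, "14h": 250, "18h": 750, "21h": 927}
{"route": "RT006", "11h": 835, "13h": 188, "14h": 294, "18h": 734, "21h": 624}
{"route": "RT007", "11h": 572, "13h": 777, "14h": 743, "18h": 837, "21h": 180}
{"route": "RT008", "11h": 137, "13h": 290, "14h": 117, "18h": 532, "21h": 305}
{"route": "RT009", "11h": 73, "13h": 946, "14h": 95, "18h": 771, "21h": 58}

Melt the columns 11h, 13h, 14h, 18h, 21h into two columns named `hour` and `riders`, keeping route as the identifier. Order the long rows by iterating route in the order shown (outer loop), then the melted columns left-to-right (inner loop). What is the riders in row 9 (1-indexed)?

25 rows total (5 × 5). Row 9: index ⌊(9-1)/5⌋ = 1 into route → RT006; (9-1) mod 5 = 3 into the melted columns → 18h.
So row 9 is (RT006, 18h, 734); riders = 734.

734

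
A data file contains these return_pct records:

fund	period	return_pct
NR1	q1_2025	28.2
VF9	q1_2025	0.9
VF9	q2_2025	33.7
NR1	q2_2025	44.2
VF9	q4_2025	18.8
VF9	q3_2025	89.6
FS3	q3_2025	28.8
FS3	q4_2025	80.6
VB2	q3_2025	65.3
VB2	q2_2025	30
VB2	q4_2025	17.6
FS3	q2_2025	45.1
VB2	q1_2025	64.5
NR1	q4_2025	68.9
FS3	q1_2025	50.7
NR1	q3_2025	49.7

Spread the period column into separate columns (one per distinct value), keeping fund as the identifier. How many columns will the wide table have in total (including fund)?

1 column for fund plus 4 distinct period values → 5 columns.

5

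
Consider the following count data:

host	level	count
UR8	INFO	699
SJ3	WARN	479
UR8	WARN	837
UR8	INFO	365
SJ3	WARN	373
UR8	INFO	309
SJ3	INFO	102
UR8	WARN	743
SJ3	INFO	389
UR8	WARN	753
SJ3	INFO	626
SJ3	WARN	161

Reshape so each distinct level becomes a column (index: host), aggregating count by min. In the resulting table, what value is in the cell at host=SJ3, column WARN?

Rows with host=SJ3 and level=WARN: count values are 479, 373, 161.
min(479, 373, 161) = 161.

161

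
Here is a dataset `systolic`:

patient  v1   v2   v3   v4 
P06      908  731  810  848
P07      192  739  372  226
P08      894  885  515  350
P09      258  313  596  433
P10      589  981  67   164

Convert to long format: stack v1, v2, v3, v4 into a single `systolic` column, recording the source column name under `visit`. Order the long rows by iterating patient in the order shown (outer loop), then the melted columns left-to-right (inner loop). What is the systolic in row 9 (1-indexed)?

20 rows total (5 × 4). Row 9: index ⌊(9-1)/4⌋ = 2 into patient → P08; (9-1) mod 4 = 0 into the melted columns → v1.
So row 9 is (P08, v1, 894); systolic = 894.

894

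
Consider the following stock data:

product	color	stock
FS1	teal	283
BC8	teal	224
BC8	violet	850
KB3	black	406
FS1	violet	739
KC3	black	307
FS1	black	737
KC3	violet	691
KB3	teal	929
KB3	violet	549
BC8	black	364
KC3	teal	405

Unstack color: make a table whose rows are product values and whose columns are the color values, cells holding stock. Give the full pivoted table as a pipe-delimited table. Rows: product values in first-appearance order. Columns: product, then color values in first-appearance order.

| product | teal | violet | black |
| FS1 | 283 | 739 | 737 |
| BC8 | 224 | 850 | 364 |
| KB3 | 929 | 549 | 406 |
| KC3 | 405 | 691 | 307 |

Columns: product plus the 3 distinct color values (teal, violet, black).
For example, row FS1 column teal takes stock=283 from the long row (FS1, teal).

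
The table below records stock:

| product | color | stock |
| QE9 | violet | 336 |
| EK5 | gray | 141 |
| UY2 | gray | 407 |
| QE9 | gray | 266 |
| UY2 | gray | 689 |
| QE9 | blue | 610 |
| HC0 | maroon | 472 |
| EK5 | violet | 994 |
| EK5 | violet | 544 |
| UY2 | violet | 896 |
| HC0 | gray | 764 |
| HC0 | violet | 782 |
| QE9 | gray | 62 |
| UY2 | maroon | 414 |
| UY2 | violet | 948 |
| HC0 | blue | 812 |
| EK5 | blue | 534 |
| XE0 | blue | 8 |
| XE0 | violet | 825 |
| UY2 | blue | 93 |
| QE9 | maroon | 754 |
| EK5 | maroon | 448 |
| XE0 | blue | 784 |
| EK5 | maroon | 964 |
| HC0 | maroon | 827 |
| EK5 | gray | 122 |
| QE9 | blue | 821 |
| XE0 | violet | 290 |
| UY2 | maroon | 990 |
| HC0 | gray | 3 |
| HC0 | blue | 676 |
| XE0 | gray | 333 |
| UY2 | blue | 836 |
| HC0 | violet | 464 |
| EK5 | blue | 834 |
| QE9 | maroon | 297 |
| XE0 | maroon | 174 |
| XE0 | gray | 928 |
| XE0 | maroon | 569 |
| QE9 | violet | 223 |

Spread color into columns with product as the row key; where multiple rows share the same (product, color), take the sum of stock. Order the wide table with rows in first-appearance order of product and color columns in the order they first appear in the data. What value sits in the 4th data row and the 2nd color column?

767

With rows in first-appearance order of product, row 4 is product=HC0. color columns in first-appearance order: violet, gray, blue, maroon; column 2 is gray.
Long rows with product=HC0, color=gray: 764 + 3 = 767.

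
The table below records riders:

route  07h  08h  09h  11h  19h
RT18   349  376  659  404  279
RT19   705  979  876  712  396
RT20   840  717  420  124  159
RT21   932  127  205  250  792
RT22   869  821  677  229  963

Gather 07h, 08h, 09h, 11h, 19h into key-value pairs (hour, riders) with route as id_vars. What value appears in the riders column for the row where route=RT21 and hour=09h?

Unpivoting turns each (route, wide-column) pair into one long row.
The wide cell at row RT21, column 09h holds 205, so the long row (RT21, 09h) has riders=205.

205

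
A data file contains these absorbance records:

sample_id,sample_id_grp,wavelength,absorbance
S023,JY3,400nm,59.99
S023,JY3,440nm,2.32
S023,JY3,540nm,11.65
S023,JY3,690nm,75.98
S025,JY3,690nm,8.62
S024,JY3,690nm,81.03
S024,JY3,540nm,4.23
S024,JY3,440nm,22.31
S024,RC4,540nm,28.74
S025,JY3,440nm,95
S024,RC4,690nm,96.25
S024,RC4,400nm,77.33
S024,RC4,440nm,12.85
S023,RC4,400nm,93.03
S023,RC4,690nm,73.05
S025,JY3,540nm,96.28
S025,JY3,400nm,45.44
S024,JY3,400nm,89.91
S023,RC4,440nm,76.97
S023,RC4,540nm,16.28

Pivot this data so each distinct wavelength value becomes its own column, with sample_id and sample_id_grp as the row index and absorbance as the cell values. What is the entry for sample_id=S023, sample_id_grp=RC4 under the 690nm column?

Wide layout: rows indexed by sample_id and sample_id_grp, columns are the 4 distinct wavelength values (400nm, 440nm, 540nm, 690nm).
Cell (sample_id=S023, sample_id_grp=RC4, wavelength=690nm) draws from the long row where sample_id=S023, sample_id_grp=RC4 and wavelength=690nm, which has absorbance=73.05.

73.05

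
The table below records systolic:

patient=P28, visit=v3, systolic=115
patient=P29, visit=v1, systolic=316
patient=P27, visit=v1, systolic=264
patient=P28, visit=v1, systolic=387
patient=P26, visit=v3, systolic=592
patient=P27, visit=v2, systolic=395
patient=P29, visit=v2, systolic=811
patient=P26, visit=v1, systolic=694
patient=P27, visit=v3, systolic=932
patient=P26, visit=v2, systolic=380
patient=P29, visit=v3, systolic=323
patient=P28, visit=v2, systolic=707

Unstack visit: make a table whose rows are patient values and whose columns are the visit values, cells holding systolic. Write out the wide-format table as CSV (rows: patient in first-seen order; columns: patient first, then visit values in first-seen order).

Columns: patient plus the 3 distinct visit values (v3, v1, v2).
For example, row P28 column v3 takes systolic=115 from the long row (P28, v3).

patient,v3,v1,v2
P28,115,387,707
P29,323,316,811
P27,932,264,395
P26,592,694,380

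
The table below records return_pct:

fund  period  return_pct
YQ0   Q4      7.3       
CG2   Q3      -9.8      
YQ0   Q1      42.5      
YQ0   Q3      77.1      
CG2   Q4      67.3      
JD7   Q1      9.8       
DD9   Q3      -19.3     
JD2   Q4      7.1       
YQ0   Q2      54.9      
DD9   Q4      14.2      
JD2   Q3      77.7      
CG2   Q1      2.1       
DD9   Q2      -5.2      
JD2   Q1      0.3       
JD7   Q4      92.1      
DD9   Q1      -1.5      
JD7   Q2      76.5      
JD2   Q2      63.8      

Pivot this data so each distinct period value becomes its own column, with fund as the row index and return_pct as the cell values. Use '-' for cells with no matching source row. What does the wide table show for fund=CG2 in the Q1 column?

2.1

The long row with fund=CG2, period=Q1 has return_pct=2.1.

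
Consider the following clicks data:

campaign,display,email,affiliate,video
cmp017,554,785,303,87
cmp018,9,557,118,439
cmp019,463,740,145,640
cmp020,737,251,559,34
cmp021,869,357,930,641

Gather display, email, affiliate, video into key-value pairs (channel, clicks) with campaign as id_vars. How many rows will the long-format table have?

20

5 campaign values × 4 melted columns = 20 rows.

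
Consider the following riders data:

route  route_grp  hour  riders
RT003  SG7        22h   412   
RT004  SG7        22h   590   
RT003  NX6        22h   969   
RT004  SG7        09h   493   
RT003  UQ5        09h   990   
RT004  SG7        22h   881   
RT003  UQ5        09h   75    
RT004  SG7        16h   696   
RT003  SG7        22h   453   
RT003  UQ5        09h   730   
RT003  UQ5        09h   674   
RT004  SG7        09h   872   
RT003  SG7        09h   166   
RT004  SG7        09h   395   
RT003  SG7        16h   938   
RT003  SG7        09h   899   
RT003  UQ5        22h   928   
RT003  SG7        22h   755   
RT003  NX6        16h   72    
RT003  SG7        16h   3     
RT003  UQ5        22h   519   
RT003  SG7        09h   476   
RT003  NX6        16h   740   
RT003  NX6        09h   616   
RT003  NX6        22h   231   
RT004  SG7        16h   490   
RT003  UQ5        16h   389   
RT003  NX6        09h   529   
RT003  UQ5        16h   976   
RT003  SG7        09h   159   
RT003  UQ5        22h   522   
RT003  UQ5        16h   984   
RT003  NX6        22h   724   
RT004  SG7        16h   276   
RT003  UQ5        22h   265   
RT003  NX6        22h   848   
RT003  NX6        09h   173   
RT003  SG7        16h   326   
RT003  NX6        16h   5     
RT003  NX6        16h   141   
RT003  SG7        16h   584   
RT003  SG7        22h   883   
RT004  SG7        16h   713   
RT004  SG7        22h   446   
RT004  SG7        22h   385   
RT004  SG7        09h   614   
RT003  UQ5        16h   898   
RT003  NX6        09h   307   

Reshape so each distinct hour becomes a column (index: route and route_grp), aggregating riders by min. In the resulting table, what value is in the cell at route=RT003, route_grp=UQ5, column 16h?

Rows with route=RT003, route_grp=UQ5 and hour=16h: riders values are 389, 976, 984, 898.
min(389, 976, 984, 898) = 389.

389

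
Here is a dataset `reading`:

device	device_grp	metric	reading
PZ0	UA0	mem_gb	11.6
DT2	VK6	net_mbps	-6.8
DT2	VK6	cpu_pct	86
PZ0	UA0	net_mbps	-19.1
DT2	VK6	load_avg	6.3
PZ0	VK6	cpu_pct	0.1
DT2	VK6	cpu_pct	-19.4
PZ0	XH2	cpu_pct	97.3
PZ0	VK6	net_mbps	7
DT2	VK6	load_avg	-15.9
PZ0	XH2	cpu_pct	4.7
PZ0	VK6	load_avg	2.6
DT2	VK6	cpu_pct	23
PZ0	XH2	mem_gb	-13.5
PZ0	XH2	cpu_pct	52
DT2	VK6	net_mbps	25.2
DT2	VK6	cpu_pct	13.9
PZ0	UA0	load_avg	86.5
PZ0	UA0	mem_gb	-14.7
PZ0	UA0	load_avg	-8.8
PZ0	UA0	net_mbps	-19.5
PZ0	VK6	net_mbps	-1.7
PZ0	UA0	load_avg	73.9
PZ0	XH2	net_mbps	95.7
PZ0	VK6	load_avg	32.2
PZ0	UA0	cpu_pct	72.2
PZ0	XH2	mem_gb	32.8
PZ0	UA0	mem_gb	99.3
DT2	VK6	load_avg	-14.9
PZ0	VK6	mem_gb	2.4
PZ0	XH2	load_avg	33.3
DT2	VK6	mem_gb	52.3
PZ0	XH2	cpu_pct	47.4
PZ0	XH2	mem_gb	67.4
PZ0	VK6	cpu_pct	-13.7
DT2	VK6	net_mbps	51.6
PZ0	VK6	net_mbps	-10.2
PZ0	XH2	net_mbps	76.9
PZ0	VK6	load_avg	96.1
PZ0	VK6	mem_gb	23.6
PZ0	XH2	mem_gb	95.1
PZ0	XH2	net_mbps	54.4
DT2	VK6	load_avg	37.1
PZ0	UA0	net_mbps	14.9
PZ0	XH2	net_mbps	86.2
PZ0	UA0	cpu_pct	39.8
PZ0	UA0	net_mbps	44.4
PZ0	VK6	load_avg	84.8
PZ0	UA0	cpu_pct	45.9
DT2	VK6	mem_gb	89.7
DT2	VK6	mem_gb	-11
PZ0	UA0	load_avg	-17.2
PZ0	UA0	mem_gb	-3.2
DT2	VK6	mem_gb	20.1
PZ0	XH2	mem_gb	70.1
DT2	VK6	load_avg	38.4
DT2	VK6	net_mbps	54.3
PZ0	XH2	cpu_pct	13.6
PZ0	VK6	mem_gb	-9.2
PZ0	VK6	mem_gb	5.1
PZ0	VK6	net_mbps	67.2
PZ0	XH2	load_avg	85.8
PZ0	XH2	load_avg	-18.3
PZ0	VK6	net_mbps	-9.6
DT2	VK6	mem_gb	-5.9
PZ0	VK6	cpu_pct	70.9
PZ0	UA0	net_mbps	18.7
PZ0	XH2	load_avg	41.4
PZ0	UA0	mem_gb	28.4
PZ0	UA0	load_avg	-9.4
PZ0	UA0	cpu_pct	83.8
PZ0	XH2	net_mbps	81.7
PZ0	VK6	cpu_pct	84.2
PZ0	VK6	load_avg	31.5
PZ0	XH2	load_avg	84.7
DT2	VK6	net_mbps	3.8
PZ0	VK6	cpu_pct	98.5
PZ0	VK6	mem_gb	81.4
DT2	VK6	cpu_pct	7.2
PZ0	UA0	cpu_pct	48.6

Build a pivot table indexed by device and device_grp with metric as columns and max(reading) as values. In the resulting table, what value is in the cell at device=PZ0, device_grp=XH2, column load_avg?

Rows with device=PZ0, device_grp=XH2 and metric=load_avg: reading values are 33.3, 85.8, -18.3, 41.4, 84.7.
max(33.3, 85.8, -18.3, 41.4, 84.7) = 85.8.

85.8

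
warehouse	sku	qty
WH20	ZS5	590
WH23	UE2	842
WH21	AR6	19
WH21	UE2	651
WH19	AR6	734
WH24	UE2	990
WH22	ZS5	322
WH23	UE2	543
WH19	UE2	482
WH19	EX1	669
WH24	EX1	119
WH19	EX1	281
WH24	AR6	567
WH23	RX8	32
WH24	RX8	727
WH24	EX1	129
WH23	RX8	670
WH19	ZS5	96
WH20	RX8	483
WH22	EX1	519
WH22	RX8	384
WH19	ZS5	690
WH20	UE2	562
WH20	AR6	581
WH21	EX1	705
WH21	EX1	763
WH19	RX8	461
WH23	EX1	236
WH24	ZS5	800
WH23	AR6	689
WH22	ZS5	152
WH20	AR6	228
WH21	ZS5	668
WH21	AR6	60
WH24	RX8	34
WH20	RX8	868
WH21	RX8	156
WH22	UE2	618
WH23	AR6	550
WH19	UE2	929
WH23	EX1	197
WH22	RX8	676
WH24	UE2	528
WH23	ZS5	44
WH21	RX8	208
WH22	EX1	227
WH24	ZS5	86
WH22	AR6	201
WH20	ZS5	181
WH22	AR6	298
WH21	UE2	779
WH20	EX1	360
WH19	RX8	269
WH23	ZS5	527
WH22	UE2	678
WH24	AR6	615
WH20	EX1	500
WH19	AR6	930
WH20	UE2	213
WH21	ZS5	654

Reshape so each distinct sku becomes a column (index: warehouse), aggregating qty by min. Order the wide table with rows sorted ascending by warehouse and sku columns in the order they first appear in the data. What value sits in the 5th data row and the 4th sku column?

197

With rows sorted ascending by warehouse, row 5 is warehouse=WH23. sku columns in first-appearance order: ZS5, UE2, AR6, EX1, RX8; column 4 is EX1.
Long rows with warehouse=WH23, sku=EX1: min(236, 197) = 197.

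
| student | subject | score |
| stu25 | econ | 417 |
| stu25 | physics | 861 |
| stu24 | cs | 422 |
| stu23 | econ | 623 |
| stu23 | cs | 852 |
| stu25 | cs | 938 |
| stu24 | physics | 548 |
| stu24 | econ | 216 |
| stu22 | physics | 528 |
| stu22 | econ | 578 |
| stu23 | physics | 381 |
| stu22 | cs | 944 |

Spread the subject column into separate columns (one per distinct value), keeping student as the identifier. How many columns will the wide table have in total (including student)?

4

1 column for student plus 3 distinct subject values → 4 columns.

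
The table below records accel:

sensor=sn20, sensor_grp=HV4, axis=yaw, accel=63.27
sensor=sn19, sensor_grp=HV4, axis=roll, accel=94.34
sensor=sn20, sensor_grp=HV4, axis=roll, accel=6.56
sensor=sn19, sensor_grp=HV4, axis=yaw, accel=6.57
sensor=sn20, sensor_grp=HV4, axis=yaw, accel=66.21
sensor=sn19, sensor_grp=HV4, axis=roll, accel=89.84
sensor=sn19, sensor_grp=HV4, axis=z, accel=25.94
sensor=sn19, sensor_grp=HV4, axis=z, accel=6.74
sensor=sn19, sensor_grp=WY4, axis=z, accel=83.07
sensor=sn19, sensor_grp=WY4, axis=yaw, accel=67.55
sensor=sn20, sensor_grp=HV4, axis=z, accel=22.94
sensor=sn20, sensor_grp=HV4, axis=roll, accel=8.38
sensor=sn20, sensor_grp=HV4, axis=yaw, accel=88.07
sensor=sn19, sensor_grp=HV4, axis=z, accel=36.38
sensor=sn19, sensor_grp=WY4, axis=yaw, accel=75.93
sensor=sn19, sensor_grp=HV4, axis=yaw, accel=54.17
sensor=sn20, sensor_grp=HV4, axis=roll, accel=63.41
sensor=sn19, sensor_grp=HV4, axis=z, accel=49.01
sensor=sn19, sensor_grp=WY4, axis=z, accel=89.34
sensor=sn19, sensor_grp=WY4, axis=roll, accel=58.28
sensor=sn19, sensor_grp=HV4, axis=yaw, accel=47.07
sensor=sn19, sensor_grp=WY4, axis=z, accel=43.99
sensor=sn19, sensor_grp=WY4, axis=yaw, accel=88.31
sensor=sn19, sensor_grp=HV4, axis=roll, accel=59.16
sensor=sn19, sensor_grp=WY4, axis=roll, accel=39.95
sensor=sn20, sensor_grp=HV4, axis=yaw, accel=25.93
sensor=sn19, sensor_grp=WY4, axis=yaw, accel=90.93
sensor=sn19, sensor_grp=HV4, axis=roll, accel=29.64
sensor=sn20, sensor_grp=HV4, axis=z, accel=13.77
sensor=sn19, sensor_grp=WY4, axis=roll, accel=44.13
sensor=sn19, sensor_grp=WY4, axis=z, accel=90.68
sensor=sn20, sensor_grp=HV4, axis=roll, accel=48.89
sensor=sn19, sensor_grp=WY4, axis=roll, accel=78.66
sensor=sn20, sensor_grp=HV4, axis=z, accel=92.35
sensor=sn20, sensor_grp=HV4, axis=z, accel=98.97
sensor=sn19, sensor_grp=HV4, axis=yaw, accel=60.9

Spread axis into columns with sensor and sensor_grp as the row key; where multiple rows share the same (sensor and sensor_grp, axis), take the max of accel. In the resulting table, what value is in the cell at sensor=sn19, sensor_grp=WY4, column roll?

78.66

Rows with sensor=sn19, sensor_grp=WY4 and axis=roll: accel values are 58.28, 39.95, 44.13, 78.66.
max(58.28, 39.95, 44.13, 78.66) = 78.66.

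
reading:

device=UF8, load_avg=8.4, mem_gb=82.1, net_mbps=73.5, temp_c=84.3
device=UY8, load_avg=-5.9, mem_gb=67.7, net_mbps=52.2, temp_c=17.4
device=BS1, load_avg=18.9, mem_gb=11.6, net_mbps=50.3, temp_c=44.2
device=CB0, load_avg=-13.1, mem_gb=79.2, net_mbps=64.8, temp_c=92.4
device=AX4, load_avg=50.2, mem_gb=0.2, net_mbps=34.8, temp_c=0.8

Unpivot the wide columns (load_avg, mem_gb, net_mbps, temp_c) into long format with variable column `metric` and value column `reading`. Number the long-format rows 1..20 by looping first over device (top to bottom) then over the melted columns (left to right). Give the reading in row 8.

20 rows total (5 × 4). Row 8: index ⌊(8-1)/4⌋ = 1 into device → UY8; (8-1) mod 4 = 3 into the melted columns → temp_c.
So row 8 is (UY8, temp_c, 17.4); reading = 17.4.

17.4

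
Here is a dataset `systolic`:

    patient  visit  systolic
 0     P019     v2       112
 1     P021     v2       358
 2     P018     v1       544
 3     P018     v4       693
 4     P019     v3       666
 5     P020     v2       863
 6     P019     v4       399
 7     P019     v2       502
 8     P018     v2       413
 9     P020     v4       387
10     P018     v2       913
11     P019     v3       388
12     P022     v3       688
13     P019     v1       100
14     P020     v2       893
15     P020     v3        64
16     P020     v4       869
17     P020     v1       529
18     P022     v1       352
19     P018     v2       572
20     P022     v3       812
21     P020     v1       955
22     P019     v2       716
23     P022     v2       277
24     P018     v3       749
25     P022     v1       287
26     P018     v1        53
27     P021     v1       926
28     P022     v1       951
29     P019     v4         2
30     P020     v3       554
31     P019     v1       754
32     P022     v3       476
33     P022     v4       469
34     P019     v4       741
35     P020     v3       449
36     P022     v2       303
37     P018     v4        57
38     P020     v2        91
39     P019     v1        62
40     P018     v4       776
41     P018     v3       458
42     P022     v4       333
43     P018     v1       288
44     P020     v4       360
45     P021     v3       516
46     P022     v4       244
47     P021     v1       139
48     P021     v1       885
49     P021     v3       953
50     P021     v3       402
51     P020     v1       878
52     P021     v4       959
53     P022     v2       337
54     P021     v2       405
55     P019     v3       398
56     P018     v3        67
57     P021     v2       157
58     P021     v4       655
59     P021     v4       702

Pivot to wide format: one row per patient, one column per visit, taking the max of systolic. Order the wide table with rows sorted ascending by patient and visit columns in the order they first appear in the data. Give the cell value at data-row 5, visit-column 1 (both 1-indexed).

337

With rows sorted ascending by patient, row 5 is patient=P022. visit columns in first-appearance order: v2, v1, v4, v3; column 1 is v2.
Long rows with patient=P022, visit=v2: max(277, 303, 337) = 337.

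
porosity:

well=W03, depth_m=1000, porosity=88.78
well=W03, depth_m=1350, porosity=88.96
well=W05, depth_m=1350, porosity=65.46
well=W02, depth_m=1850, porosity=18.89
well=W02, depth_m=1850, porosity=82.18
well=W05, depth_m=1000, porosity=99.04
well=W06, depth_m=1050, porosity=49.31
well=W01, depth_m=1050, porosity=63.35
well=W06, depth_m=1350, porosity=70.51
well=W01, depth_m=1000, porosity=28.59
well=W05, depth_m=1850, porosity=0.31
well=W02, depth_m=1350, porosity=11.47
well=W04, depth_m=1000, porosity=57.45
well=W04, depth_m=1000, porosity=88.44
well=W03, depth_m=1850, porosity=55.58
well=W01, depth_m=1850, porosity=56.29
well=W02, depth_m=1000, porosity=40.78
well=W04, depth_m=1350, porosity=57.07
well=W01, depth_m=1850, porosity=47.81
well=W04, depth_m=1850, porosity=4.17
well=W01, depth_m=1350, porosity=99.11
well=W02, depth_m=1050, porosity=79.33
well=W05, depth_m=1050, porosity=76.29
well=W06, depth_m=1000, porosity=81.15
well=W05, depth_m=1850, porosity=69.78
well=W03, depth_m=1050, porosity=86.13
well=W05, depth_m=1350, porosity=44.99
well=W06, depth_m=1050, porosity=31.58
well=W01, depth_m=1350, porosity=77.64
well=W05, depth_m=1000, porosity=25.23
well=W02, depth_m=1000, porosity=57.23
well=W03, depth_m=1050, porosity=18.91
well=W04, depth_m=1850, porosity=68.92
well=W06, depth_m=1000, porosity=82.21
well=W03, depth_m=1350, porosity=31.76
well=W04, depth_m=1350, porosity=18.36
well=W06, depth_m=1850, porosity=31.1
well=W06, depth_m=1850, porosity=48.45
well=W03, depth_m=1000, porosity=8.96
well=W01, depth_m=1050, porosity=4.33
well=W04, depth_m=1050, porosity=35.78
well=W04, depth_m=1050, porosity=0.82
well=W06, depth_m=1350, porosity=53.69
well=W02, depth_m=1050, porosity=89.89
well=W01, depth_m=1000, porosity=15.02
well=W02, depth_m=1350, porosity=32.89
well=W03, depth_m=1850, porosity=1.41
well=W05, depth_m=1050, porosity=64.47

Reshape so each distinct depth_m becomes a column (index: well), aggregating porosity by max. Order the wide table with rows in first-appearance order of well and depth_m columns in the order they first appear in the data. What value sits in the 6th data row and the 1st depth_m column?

With rows in first-appearance order of well, row 6 is well=W04. depth_m columns in first-appearance order: 1000, 1350, 1850, 1050; column 1 is 1000.
Long rows with well=W04, depth_m=1000: max(57.45, 88.44) = 88.44.

88.44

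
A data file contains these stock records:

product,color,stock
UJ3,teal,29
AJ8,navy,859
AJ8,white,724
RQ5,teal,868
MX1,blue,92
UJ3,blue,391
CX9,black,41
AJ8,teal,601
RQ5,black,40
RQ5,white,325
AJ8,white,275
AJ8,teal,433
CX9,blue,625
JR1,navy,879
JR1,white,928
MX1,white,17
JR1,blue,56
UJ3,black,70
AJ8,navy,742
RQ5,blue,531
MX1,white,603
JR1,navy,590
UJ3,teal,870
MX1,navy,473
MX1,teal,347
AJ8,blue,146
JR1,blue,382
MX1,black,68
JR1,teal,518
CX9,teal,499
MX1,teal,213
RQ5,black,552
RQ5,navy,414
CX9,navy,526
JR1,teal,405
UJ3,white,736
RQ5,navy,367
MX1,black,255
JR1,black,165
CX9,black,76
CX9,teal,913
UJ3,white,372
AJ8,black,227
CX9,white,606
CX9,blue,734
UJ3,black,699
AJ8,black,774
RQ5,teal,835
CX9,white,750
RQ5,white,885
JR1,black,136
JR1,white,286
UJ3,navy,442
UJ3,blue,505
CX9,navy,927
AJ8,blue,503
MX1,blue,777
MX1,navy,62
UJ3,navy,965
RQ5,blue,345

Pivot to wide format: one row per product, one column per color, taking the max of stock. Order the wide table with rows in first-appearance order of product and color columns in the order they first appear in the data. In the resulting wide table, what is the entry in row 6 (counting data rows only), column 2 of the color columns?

With rows in first-appearance order of product, row 6 is product=JR1. color columns in first-appearance order: teal, navy, white, blue, black; column 2 is navy.
Long rows with product=JR1, color=navy: max(879, 590) = 879.

879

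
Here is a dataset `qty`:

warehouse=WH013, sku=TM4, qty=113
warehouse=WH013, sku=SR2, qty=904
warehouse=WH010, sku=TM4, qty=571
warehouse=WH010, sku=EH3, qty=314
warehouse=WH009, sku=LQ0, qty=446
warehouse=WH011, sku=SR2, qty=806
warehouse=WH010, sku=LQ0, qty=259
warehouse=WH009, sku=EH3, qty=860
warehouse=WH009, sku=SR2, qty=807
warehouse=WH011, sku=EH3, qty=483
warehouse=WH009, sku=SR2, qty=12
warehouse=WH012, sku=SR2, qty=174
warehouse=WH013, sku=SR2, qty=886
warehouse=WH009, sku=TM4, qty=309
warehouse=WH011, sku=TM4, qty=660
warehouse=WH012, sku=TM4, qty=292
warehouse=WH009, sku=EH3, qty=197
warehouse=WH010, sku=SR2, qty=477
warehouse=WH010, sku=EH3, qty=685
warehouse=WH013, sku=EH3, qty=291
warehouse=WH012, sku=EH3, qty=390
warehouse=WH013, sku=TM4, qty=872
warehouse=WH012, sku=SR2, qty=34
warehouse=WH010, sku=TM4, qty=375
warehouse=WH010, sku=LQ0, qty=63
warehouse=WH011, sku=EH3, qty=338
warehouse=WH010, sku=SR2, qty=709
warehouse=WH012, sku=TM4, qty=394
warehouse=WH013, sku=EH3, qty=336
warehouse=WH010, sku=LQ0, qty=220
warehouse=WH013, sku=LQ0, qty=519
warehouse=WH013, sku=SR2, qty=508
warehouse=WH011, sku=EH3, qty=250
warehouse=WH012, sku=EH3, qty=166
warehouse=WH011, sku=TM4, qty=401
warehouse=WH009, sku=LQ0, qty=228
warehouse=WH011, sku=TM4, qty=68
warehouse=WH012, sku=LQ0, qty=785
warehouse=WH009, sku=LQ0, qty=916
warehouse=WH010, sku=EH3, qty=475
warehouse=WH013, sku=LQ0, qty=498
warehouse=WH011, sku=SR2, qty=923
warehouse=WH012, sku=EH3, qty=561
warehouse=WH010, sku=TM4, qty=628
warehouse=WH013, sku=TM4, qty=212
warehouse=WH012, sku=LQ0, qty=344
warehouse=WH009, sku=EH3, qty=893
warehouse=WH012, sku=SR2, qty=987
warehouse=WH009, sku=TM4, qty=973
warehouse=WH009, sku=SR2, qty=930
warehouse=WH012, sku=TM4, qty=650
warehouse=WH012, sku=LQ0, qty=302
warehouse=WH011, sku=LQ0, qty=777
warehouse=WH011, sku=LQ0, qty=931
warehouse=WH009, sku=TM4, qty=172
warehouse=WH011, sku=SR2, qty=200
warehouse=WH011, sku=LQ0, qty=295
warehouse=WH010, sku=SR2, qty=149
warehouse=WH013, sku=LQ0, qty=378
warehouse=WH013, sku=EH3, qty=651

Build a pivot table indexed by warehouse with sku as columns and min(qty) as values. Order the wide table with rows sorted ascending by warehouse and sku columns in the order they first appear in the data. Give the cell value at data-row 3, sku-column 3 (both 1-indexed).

250

With rows sorted ascending by warehouse, row 3 is warehouse=WH011. sku columns in first-appearance order: TM4, SR2, EH3, LQ0; column 3 is EH3.
Long rows with warehouse=WH011, sku=EH3: min(483, 338, 250) = 250.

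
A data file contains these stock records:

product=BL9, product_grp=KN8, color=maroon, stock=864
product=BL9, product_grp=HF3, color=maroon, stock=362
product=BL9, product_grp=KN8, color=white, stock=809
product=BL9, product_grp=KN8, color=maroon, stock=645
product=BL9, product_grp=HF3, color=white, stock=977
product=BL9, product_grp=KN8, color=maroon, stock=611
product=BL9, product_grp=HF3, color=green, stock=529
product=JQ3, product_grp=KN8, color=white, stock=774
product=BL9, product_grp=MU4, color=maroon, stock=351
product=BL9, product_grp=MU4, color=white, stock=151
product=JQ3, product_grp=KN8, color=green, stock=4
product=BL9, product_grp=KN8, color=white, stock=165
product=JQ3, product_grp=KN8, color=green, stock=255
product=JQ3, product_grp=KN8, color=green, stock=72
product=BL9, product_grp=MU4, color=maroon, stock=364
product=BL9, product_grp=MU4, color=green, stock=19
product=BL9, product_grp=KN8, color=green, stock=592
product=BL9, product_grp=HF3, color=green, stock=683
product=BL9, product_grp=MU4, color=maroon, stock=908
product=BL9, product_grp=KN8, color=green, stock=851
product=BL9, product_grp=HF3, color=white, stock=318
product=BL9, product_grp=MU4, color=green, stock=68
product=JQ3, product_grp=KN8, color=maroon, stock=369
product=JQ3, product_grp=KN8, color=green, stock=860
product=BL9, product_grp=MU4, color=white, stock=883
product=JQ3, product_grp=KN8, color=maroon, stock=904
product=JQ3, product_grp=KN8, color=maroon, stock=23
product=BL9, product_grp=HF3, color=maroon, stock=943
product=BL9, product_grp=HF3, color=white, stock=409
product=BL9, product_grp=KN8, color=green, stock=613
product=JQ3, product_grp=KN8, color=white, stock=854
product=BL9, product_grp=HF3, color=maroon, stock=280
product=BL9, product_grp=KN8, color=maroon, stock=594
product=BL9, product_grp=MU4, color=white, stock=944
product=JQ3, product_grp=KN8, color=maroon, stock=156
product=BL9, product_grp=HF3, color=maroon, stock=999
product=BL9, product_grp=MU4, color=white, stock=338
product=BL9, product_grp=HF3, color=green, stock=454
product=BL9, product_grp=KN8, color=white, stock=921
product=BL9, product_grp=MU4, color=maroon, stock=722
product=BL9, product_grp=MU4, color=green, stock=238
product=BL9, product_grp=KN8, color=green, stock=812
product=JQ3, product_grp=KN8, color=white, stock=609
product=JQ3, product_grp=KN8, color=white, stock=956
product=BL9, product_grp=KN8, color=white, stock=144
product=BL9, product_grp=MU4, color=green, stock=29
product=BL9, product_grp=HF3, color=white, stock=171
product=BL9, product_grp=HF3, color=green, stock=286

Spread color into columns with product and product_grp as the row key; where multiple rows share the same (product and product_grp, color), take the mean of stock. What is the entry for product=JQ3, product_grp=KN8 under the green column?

297.75

Rows with product=JQ3, product_grp=KN8 and color=green: stock values are 4, 255, 72, 860.
(4 + 255 + 72 + 860) / 4 = 297.75.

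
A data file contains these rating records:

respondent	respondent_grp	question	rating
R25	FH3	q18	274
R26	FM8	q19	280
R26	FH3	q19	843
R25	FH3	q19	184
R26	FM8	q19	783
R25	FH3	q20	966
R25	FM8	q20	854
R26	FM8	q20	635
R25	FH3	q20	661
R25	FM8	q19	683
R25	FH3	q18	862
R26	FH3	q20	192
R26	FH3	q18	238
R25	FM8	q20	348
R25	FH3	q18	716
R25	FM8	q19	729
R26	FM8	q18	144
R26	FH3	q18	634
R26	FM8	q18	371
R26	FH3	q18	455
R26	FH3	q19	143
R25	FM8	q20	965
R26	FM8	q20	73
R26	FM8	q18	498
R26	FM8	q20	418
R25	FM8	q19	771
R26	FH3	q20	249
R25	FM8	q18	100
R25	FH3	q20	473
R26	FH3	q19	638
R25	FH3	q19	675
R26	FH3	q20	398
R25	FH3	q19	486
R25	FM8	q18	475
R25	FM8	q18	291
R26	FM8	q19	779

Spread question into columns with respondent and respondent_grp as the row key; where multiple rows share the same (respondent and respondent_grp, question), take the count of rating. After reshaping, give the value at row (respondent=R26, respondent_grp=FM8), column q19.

3

Rows with respondent=R26, respondent_grp=FM8 and question=q19: rating values are 280, 783, 779.
3 rows match — count = 3.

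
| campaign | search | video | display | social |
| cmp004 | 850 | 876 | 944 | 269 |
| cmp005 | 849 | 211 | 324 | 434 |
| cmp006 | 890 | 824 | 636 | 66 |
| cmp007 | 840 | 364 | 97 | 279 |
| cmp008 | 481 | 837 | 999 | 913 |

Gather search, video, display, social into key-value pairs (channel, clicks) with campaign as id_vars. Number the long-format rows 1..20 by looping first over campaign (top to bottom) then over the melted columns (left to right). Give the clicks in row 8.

20 rows total (5 × 4). Row 8: index ⌊(8-1)/4⌋ = 1 into campaign → cmp005; (8-1) mod 4 = 3 into the melted columns → social.
So row 8 is (cmp005, social, 434); clicks = 434.

434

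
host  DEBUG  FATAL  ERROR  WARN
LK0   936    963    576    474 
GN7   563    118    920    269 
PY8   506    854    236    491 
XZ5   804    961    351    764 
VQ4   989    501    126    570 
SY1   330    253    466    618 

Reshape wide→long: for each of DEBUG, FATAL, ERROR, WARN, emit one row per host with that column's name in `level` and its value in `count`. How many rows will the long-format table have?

24

6 host values × 4 melted columns = 24 rows.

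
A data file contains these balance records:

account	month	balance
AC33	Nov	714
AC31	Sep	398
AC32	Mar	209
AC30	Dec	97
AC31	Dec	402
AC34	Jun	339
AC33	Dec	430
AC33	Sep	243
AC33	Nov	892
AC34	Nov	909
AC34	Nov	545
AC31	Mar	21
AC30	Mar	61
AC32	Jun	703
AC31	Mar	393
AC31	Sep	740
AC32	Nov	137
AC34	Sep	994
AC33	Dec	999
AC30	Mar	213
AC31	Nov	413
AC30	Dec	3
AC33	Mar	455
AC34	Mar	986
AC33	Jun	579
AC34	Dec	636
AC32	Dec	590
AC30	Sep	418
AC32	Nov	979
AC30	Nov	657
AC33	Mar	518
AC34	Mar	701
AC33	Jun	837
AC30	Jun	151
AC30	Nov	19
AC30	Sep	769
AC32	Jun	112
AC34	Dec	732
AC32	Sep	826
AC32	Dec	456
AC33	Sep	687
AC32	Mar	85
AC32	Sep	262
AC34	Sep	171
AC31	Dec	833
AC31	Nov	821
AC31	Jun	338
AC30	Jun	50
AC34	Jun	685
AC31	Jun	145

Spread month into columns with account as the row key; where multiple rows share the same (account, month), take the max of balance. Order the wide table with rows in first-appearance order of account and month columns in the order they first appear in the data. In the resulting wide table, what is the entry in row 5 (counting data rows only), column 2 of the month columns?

994

With rows in first-appearance order of account, row 5 is account=AC34. month columns in first-appearance order: Nov, Sep, Mar, Dec, Jun; column 2 is Sep.
Long rows with account=AC34, month=Sep: max(994, 171) = 994.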